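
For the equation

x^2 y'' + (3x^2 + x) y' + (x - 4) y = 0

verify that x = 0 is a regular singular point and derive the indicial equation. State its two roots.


Divide by x^2 to reach normal form y'' + P_1(x) y' + P_2(x) y = 0 with P_1(x) = 3 + 1/x and P_2(x) = 1/x - 4/x^2.
x = 0 is a singular point because the y'-coefficient 3 + 1/x has a pole at x = 0 and the y-coefficient 1/x - 4/x^2 has a pole at x = 0.
It is a regular singular point because x P_1(x) = p(x) = 3x + 1 and x^2 P_2(x) = q(x) = x - 4 are polynomials, hence analytic at x = 0.
p(0) = 1,  q(0) = -4.
Indicial equation: r(r-1) + p(0) r + q(0) = 0, i.e. r^2 + (p(0) - 1) r + q(0) = 0, i.e. r^2 - 4 = 0.
Discriminant: (0)^2 - 4(-4) = 16, so r = (0 ± 4)/2.
Solving: r_1 = 2, r_2 = -2.

indicial: r^2 - 4 = 0; roots r_1 = 2, r_2 = -2


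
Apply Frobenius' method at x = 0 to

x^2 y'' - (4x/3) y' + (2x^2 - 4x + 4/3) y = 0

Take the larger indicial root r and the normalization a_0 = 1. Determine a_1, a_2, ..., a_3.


Write in Frobenius form y'' + (p(x)/x) y' + (q(x)/x^2) y = 0:
  p(x) = -4/3,  q(x) = 2x^2 - 4x + 4/3.
Indicial equation: r(r-1) + (-4/3) r + (4/3) = 0 -> roots r_1 = 4/3, r_2 = 1.
Take r = r_1 = 4/3. Let y(x) = x^r sum_{n>=0} a_n x^n with a_0 = 1.
Substitute y = x^r sum a_n x^n and match x^{r+n}. The recurrence is
  D(n) a_n - 4 a_{n-1} + 2 a_{n-2} = 0,  where D(n) = (r+n)(r+n-1) + (-4/3)(r+n) + (4/3).
  a_n = [4 a_{n-1} - 2 a_{n-2}] / D(n).
Since the indicial polynomial factors as (r - r_1)(r - r_2), D(n) = (r_1 + n - r_1)(r_1 + n - r_2) = n(n + 1/3).
Evaluating step by step (a_0 = 1):
  n = 1: D(1) = 1(1 + 1/3) = 4/3; numerator = 4(1) = 4; a_1 = (4)/(4/3) = 3
  n = 2: D(2) = 2(2 + 1/3) = 14/3; numerator = 4(3) - 2(1) = 10; a_2 = (10)/(14/3) = 15/7
  n = 3: D(3) = 3(3 + 1/3) = 10; numerator = 4(15/7) - 2(3) = 18/7; a_3 = (18/7)/(10) = 9/35

r = 4/3; a_0 = 1; a_1 = 3; a_2 = 15/7; a_3 = 9/35


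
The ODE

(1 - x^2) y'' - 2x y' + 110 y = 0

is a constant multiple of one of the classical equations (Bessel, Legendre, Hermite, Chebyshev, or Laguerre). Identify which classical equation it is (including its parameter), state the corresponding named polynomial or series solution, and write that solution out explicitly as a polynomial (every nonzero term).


The equation is already in a standard form:  (1 - x^2) y'' - 2x y' + 110 y = 0.
This matches the Legendre equation (1 - x^2) y'' - 2x y' + n(n+1) y = 0 (note the -2x y' term) with n(n+1) = 110, so n = 10; the polynomial solution is P_10(x).
With y = sum_k a_k x^k, matching x^k gives (k+2)(k+1) a_{k+2} = [k(k+1) - n(n+1)] a_k = (k - 10)(k + 11) a_k. The right side vanishes at k = 10, so the series with the parity of 10 terminates at degree 10.
Standard normalization (P_n(1) = 1): leading coefficient (2n)!/(2^n (n!)^2) = 2432902008176640000/(1024*13168189440000) = 46189/256, so a_10 = 46189/256. Work downward with a_k = (k+1)(k+2) a_{k+2} / ((k - 10)(k + 11)):
  a_8 = (9)(10)(46189/256) / ((8 - 10)(8 + 11)) = (2078505/128)/(-38) = -109395/256
  a_6 = (7)(8)(-109395/256) / ((6 - 10)(6 + 11)) = (-765765/32)/(-68) = 45045/128
  a_4 = (5)(6)(45045/128) / ((4 - 10)(4 + 11)) = (675675/64)/(-90) = -15015/128
  a_2 = (3)(4)(-15015/128) / ((2 - 10)(2 + 11)) = (-45045/32)/(-104) = 3465/256
  a_0 = (1)(2)(3465/256) / ((0 - 10)(0 + 11)) = (3465/128)/(-110) = -63/256
Hence P_10(x) = 46189 x^10/256 - 109395 x^8/256 + 45045 x^6/128 - 15015 x^4/128 + 3465 x^2/256 - 63/256.

P_10(x); series = 46189 x^10/256 - 109395 x^8/256 + 45045 x^6/128 - 15015 x^4/128 + 3465 x^2/256 - 63/256


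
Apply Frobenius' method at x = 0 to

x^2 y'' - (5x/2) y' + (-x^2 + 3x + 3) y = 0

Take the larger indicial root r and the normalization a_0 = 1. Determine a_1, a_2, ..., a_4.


Write in Frobenius form y'' + (p(x)/x) y' + (q(x)/x^2) y = 0:
  p(x) = -5/2,  q(x) = -x^2 + 3x + 3.
Indicial equation: r(r-1) + (-5/2) r + (3) = 0 -> roots r_1 = 2, r_2 = 3/2.
Take r = r_1 = 2. Let y(x) = x^r sum_{n>=0} a_n x^n with a_0 = 1.
Substitute y = x^r sum a_n x^n and match x^{r+n}. The recurrence is
  D(n) a_n + 3 a_{n-1} - 1 a_{n-2} = 0,  where D(n) = (r+n)(r+n-1) + (-5/2)(r+n) + (3).
  a_n = [-3 a_{n-1} + 1 a_{n-2}] / D(n).
Since the indicial polynomial factors as (r - r_1)(r - r_2), D(n) = (r_1 + n - r_1)(r_1 + n - r_2) = n(n + 1/2).
Evaluating step by step (a_0 = 1):
  n = 1: D(1) = 1(1 + 1/2) = 3/2; numerator = -3(1) = -3; a_1 = (-3)/(3/2) = -2
  n = 2: D(2) = 2(2 + 1/2) = 5; numerator = -3(-2) + 1(1) = 7; a_2 = (7)/(5) = 7/5
  n = 3: D(3) = 3(3 + 1/2) = 21/2; numerator = -3(7/5) + 1(-2) = -31/5; a_3 = (-31/5)/(21/2) = -62/105
  n = 4: D(4) = 4(4 + 1/2) = 18; numerator = -3(-62/105) + 1(7/5) = 111/35; a_4 = (111/35)/(18) = 37/210

r = 2; a_0 = 1; a_1 = -2; a_2 = 7/5; a_3 = -62/105; a_4 = 37/210


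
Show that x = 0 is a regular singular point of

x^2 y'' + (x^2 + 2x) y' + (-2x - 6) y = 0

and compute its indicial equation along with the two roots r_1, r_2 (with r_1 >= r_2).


Divide by x^2 to reach normal form y'' + P_1(x) y' + P_2(x) y = 0 with P_1(x) = 1 + 2/x and P_2(x) = -2/x - 6/x^2.
x = 0 is a singular point because the y'-coefficient 1 + 2/x has a pole at x = 0 and the y-coefficient -2/x - 6/x^2 has a pole at x = 0.
It is a regular singular point because x P_1(x) = p(x) = x + 2 and x^2 P_2(x) = q(x) = -2x - 6 are polynomials, hence analytic at x = 0.
p(0) = 2,  q(0) = -6.
Indicial equation: r(r-1) + p(0) r + q(0) = 0, i.e. r^2 + (p(0) - 1) r + q(0) = 0, i.e. r^2 + 1 r - 6 = 0.
Discriminant: (1)^2 - 4(-6) = 25, so r = (-1 ± 5)/2.
Solving: r_1 = 2, r_2 = -3.

indicial: r^2 + 1 r - 6 = 0; roots r_1 = 2, r_2 = -3


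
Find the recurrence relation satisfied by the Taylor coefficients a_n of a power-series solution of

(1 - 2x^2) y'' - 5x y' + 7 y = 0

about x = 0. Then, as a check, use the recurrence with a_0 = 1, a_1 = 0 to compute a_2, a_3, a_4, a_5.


Substitute y = sum_n a_n x^n.
(1 - 2 x^2) y'' contributes (n+2)(n+1) a_{n+2} - 2 n(n-1) a_n at x^n.
-5 x y'(x) contributes -5 n a_n at x^n.
7 y(x) contributes 7 a_n at x^n.
Matching x^n: (n+2)(n+1) a_{n+2} + (-2 n(n-1) - 5 n + 7) a_n = 0.
Thus a_{n+2} = (2 n(n-1) + 5 n - 7) / ((n+1)(n+2)) * a_n.

Check with a_0 = 1, a_1 = 0 (apply the recurrence for n = 0, 1, 2, 3): a_0 = 1, a_1 = 0, a_2 = -7/2, a_3 = 0, a_4 = -49/24, a_5 = 0.

a_(n+2) = (2 n(n-1) + 5 n - 7) / ((n+1)(n+2)) * a_n; check: a_0 = 1, a_1 = 0, a_2 = -7/2, a_3 = 0, a_4 = -49/24, a_5 = 0


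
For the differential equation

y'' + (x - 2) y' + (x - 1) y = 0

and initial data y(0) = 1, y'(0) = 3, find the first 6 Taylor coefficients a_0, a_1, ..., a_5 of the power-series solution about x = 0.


Ansatz: y(x) = sum_{n>=0} a_n x^n, so y'(x) = sum_{n>=1} n a_n x^(n-1) and y''(x) = sum_{n>=2} n(n-1) a_n x^(n-2).
Substitute into P(x) y'' + Q(x) y' + R(x) y = 0 with P(x) = 1, Q(x) = x - 2, R(x) = x - 1, and match powers of x.
Initial conditions: a_0 = 1, a_1 = 3.
Setting the coefficient of each power of x to zero and solving order by order (substituting the coefficients already found):
  x^0: 2 a_2 - 2 a_1 - a_0 = 0  ->  2 a_2 = 2 a_1 + a_0 = 7  ->  a_2 = 7/2
  x^1: 6 a_3 - 4 a_2 + a_0 = 0  ->  6 a_3 = 4 a_2 - a_0 = 13  ->  a_3 = 13/6
  x^2: 12 a_4 - 6 a_3 + a_2 + a_1 = 0  ->  12 a_4 = 6 a_3 - a_2 - a_1 = 13/2  ->  a_4 = 13/24
  x^3: 20 a_5 - 8 a_4 + 2 a_3 + a_2 = 0  ->  20 a_5 = 8 a_4 - 2 a_3 - a_2 = -7/2  ->  a_5 = -7/40
Truncated series: y(x) = 1 + 3 x + (7/2) x^2 + (13/6) x^3 + (13/24) x^4 - (7/40) x^5 + O(x^6).

a_0 = 1; a_1 = 3; a_2 = 7/2; a_3 = 13/6; a_4 = 13/24; a_5 = -7/40


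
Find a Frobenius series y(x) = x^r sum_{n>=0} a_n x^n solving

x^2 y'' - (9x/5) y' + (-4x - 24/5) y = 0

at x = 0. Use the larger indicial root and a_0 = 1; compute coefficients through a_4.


Write in Frobenius form y'' + (p(x)/x) y' + (q(x)/x^2) y = 0:
  p(x) = -9/5,  q(x) = -4x - 24/5.
Indicial equation: r(r-1) + (-9/5) r + (-24/5) = 0 -> roots r_1 = 4, r_2 = -6/5.
Take r = r_1 = 4. Let y(x) = x^r sum_{n>=0} a_n x^n with a_0 = 1.
Substitute y = x^r sum a_n x^n and match x^{r+n}. The recurrence is
  D(n) a_n - 4 a_{n-1} = 0,  where D(n) = (r+n)(r+n-1) + (-9/5)(r+n) + (-24/5).
  a_n = 4 / D(n) * a_{n-1}.
Since the indicial polynomial factors as (r - r_1)(r - r_2), D(n) = (r_1 + n - r_1)(r_1 + n - r_2) = n(n + 26/5).
Evaluating step by step (a_0 = 1):
  n = 1: D(1) = 1(1 + 26/5) = 31/5; numerator = 4(1) = 4; a_1 = (4)/(31/5) = 20/31
  n = 2: D(2) = 2(2 + 26/5) = 72/5; numerator = 4(20/31) = 80/31; a_2 = (80/31)/(72/5) = 50/279
  n = 3: D(3) = 3(3 + 26/5) = 123/5; numerator = 4(50/279) = 200/279; a_3 = (200/279)/(123/5) = 1000/34317
  n = 4: D(4) = 4(4 + 26/5) = 184/5; numerator = 4(1000/34317) = 4000/34317; a_4 = (4000/34317)/(184/5) = 2500/789291

r = 4; a_0 = 1; a_1 = 20/31; a_2 = 50/279; a_3 = 1000/34317; a_4 = 2500/789291


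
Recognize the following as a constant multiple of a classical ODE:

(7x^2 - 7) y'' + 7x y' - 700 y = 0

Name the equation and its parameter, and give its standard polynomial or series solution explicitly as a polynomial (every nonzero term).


All three coefficients share the factor -7; dividing through by -7 gives  (1 - x^2) y'' - x y' + 100 y = 0.
This matches the Chebyshev equation (1 - x^2) y'' - x y' + n^2 y = 0 (note the -x y' term, not -2x y') with n^2 = 100, so n = 10; the polynomial solution is T_10(x).
With y = sum_k a_k x^k, matching x^k gives (k+2)(k+1) a_{k+2} = (k^2 - n^2) a_k = (k - 10)(k + 10) a_k. The right side vanishes at k = 10, so the series with the parity of 10 terminates at degree 10.
Standard normalization: leading coefficient of T_n is 2^(n-1), so a_10 = 2^9 = 512. Work downward with a_k = (k+1)(k+2) a_{k+2} / ((k - 10)(k + 10)):
  a_8 = (9)(10)(512) / ((8 - 10)(8 + 10)) = 46080/(-36) = -1280
  a_6 = (7)(8)(-1280) / ((6 - 10)(6 + 10)) = -71680/(-64) = 1120
  a_4 = (5)(6)(1120) / ((4 - 10)(4 + 10)) = 33600/(-84) = -400
  a_2 = (3)(4)(-400) / ((2 - 10)(2 + 10)) = -4800/(-96) = 50
  a_0 = (1)(2)(50) / ((0 - 10)(0 + 10)) = 100/(-100) = -1
Hence T_10(x) = 512 x^10 - 1280 x^8 + 1120 x^6 - 400 x^4 + 50 x^2 - 1.

T_10(x); series = 512 x^10 - 1280 x^8 + 1120 x^6 - 400 x^4 + 50 x^2 - 1


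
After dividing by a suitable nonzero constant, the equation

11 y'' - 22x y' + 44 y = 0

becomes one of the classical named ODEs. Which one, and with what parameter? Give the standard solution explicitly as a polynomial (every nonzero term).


All three coefficients share the factor 11; dividing through by 11 gives  y'' - 2x y' + 4 y = 0.
This matches the Hermite equation y'' - 2x y' + 2n y = 0 with 2n = 4, so n = 2; the polynomial solution is H_2(x).
With y = sum_k a_k x^k, matching x^k gives (k+2)(k+1) a_{k+2} = 2(k - n) a_k = 2(k - 2) a_k. The right side vanishes at k = 2, so the series with the parity of 2 terminates at degree 2.
Standard normalization: leading coefficient of H_n is 2^n, so a_2 = 2^2 = 4. Work downward with a_k = (k+1)(k+2) a_{k+2} / (2(k - n)):
  a_0 = (1)(2)(4) / (2(0 - 2)) = 8/(-4) = -2
Hence H_2(x) = 4 x^2 - 2.

H_2(x); series = 4 x^2 - 2


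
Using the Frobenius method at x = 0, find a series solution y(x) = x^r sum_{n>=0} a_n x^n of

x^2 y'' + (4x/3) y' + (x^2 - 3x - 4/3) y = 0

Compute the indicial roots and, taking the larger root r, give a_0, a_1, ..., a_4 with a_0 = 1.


Write in Frobenius form y'' + (p(x)/x) y' + (q(x)/x^2) y = 0:
  p(x) = 4/3,  q(x) = x^2 - 3x - 4/3.
Indicial equation: r(r-1) + (4/3) r + (-4/3) = 0 -> roots r_1 = 1, r_2 = -4/3.
Take r = r_1 = 1. Let y(x) = x^r sum_{n>=0} a_n x^n with a_0 = 1.
Substitute y = x^r sum a_n x^n and match x^{r+n}. The recurrence is
  D(n) a_n - 3 a_{n-1} + 1 a_{n-2} = 0,  where D(n) = (r+n)(r+n-1) + (4/3)(r+n) + (-4/3).
  a_n = [3 a_{n-1} - 1 a_{n-2}] / D(n).
Since the indicial polynomial factors as (r - r_1)(r - r_2), D(n) = (r_1 + n - r_1)(r_1 + n - r_2) = n(n + 7/3).
Evaluating step by step (a_0 = 1):
  n = 1: D(1) = 1(1 + 7/3) = 10/3; numerator = 3(1) = 3; a_1 = (3)/(10/3) = 9/10
  n = 2: D(2) = 2(2 + 7/3) = 26/3; numerator = 3(9/10) - 1(1) = 17/10; a_2 = (17/10)/(26/3) = 51/260
  n = 3: D(3) = 3(3 + 7/3) = 16; numerator = 3(51/260) - 1(9/10) = -81/260; a_3 = (-81/260)/(16) = -81/4160
  n = 4: D(4) = 4(4 + 7/3) = 76/3; numerator = 3(-81/4160) - 1(51/260) = -1059/4160; a_4 = (-1059/4160)/(76/3) = -3177/316160

r = 1; a_0 = 1; a_1 = 9/10; a_2 = 51/260; a_3 = -81/4160; a_4 = -3177/316160


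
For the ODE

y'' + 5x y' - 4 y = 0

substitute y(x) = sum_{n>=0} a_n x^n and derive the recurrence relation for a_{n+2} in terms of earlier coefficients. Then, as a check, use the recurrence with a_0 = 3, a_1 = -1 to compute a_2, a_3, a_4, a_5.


Substitute y = sum_n a_n x^n.
y''(x) has coefficient (n+2)(n+1) a_{n+2} at x^n;
5 x y'(x) has coefficient 5 n a_n at x^n (shift);
-4 y(x) has coefficient -4 a_n at x^n.
Matching x^n: (n+2)(n+1) a_{n+2} + (5n - 4) a_n = 0.
Thus a_{n+2} = (-5n + 4) / ((n+1)(n+2)) * a_n.

Check with a_0 = 3, a_1 = -1 (apply the recurrence for n = 0, 1, 2, 3): a_0 = 3, a_1 = -1, a_2 = 6, a_3 = 1/6, a_4 = -3, a_5 = -11/120.

a_(n+2) = (-5n + 4) / ((n+1)(n+2)) * a_n; check: a_0 = 3, a_1 = -1, a_2 = 6, a_3 = 1/6, a_4 = -3, a_5 = -11/120


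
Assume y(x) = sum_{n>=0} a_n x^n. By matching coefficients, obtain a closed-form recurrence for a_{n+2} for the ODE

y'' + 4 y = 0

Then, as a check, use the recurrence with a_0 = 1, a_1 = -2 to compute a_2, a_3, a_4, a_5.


Substitute y = sum_n a_n x^n into y'' + (const) y = 0.
y''(x) = sum_{n>=0} (n+2)(n+1) a_{n+2} x^n.
The ODE becomes sum_n [(n+2)(n+1) a_{n+2} + 4 a_n] x^n = 0.
Setting each coefficient to zero gives the recurrence:
  (n+2)(n+1) a_{n+2} + 4 a_n = 0,
  a_{n+2} = -4 / ((n+1)(n+2)) a_n.

Check with a_0 = 1, a_1 = -2 (apply the recurrence for n = 0, 1, 2, 3): a_0 = 1, a_1 = -2, a_2 = -2, a_3 = 4/3, a_4 = 2/3, a_5 = -4/15.

a_{n+2} = -4/((n+1)(n+2)) * a_n; check: a_0 = 1, a_1 = -2, a_2 = -2, a_3 = 4/3, a_4 = 2/3, a_5 = -4/15


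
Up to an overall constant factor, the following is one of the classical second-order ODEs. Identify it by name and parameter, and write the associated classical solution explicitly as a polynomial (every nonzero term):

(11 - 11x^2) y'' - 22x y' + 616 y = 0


All three coefficients share the factor 11; dividing through by 11 gives  (1 - x^2) y'' - 2x y' + 56 y = 0.
This matches the Legendre equation (1 - x^2) y'' - 2x y' + n(n+1) y = 0 (note the -2x y' term) with n(n+1) = 56, so n = 7; the polynomial solution is P_7(x).
With y = sum_k a_k x^k, matching x^k gives (k+2)(k+1) a_{k+2} = [k(k+1) - n(n+1)] a_k = (k - 7)(k + 8) a_k. The right side vanishes at k = 7, so the series with the parity of 7 terminates at degree 7.
Standard normalization (P_n(1) = 1): leading coefficient (2n)!/(2^n (n!)^2) = 87178291200/(128*25401600) = 429/16, so a_7 = 429/16. Work downward with a_k = (k+1)(k+2) a_{k+2} / ((k - 7)(k + 8)):
  a_5 = (6)(7)(429/16) / ((5 - 7)(5 + 8)) = (9009/8)/(-26) = -693/16
  a_3 = (4)(5)(-693/16) / ((3 - 7)(3 + 8)) = (-3465/4)/(-44) = 315/16
  a_1 = (2)(3)(315/16) / ((1 - 7)(1 + 8)) = (945/8)/(-54) = -35/16
Hence P_7(x) = 429 x^7/16 - 693 x^5/16 + 315 x^3/16 - 35 x/16.

P_7(x); series = 429 x^7/16 - 693 x^5/16 + 315 x^3/16 - 35 x/16


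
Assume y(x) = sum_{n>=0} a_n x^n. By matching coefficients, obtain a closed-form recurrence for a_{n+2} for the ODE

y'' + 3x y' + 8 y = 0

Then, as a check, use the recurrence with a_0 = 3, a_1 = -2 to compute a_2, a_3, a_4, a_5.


Substitute y = sum_n a_n x^n.
y''(x) has coefficient (n+2)(n+1) a_{n+2} at x^n;
3 x y'(x) has coefficient 3 n a_n at x^n (shift);
8 y(x) has coefficient 8 a_n at x^n.
Matching x^n: (n+2)(n+1) a_{n+2} + (3n + 8) a_n = 0.
Thus a_{n+2} = (-3n - 8) / ((n+1)(n+2)) * a_n.

Check with a_0 = 3, a_1 = -2 (apply the recurrence for n = 0, 1, 2, 3): a_0 = 3, a_1 = -2, a_2 = -12, a_3 = 11/3, a_4 = 14, a_5 = -187/60.

a_(n+2) = (-3n - 8) / ((n+1)(n+2)) * a_n; check: a_0 = 3, a_1 = -2, a_2 = -12, a_3 = 11/3, a_4 = 14, a_5 = -187/60


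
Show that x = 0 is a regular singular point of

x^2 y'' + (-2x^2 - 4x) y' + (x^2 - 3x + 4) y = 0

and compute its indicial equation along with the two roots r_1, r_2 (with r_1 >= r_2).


Divide by x^2 to reach normal form y'' + P_1(x) y' + P_2(x) y = 0 with P_1(x) = -2 - 4/x and P_2(x) = 1 - 3/x + 4/x^2.
x = 0 is a singular point because the y'-coefficient -2 - 4/x has a pole at x = 0 and the y-coefficient 1 - 3/x + 4/x^2 has a pole at x = 0.
It is a regular singular point because x P_1(x) = p(x) = -2x - 4 and x^2 P_2(x) = q(x) = x^2 - 3x + 4 are polynomials, hence analytic at x = 0.
p(0) = -4,  q(0) = 4.
Indicial equation: r(r-1) + p(0) r + q(0) = 0, i.e. r^2 + (p(0) - 1) r + q(0) = 0, i.e. r^2 - 5 r + 4 = 0.
Discriminant: (-5)^2 - 4(4) = 9, so r = (5 ± 3)/2.
Solving: r_1 = 4, r_2 = 1.

indicial: r^2 - 5 r + 4 = 0; roots r_1 = 4, r_2 = 1


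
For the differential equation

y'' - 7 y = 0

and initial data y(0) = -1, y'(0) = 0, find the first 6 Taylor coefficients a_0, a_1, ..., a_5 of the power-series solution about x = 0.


Ansatz: y(x) = sum_{n>=0} a_n x^n, so y'(x) = sum_{n>=1} n a_n x^(n-1) and y''(x) = sum_{n>=2} n(n-1) a_n x^(n-2).
Substitute into P(x) y'' + Q(x) y' + R(x) y = 0 with P(x) = 1, Q(x) = 0, R(x) = -7, and match powers of x.
Initial conditions: a_0 = -1, a_1 = 0.
Setting the coefficient of each power of x to zero and solving order by order (substituting the coefficients already found):
  x^0: 2 a_2 - 7 a_0 = 0  ->  2 a_2 = 7 a_0 = -7  ->  a_2 = -7/2
  x^1: 6 a_3 - 7 a_1 = 0  ->  6 a_3 = 7 a_1 = 0  ->  a_3 = 0
  x^2: 12 a_4 - 7 a_2 = 0  ->  12 a_4 = 7 a_2 = -49/2  ->  a_4 = -49/24
  x^3: 20 a_5 - 7 a_3 = 0  ->  20 a_5 = 7 a_3 = 0  ->  a_5 = 0
Truncated series: y(x) = -1 - (7/2) x^2 - (49/24) x^4 + O(x^6).

a_0 = -1; a_1 = 0; a_2 = -7/2; a_3 = 0; a_4 = -49/24; a_5 = 0


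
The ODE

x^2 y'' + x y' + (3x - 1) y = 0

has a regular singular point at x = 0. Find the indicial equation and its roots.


Divide by x^2 to reach normal form y'' + P_1(x) y' + P_2(x) y = 0 with P_1(x) = 1/x and P_2(x) = 3/x - 1/x^2.
x = 0 is a singular point because the y'-coefficient 1/x has a pole at x = 0 and the y-coefficient 3/x - 1/x^2 has a pole at x = 0.
It is a regular singular point because x P_1(x) = p(x) = 1 and x^2 P_2(x) = q(x) = 3x - 1 are polynomials, hence analytic at x = 0.
p(0) = 1,  q(0) = -1.
Indicial equation: r(r-1) + p(0) r + q(0) = 0, i.e. r^2 + (p(0) - 1) r + q(0) = 0, i.e. r^2 - 1 = 0.
Discriminant: (0)^2 - 4(-1) = 4, so r = (0 ± 2)/2.
Solving: r_1 = 1, r_2 = -1.

indicial: r^2 - 1 = 0; roots r_1 = 1, r_2 = -1


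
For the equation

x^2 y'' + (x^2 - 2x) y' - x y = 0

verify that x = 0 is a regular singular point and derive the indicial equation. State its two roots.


Divide by x^2 to reach normal form y'' + P_1(x) y' + P_2(x) y = 0 with P_1(x) = 1 - 2/x and P_2(x) = -1/x.
x = 0 is a singular point because the y'-coefficient 1 - 2/x has a pole at x = 0 and the y-coefficient -1/x has a pole at x = 0.
It is a regular singular point because x P_1(x) = p(x) = x - 2 and x^2 P_2(x) = q(x) = -x are polynomials, hence analytic at x = 0.
p(0) = -2,  q(0) = 0.
Indicial equation: r(r-1) + p(0) r + q(0) = 0, i.e. r^2 + (p(0) - 1) r + q(0) = 0, i.e. r^2 - 3 r = 0.
Discriminant: (-3)^2 - 4(0) = 9, so r = (3 ± 3)/2.
Solving: r_1 = 3, r_2 = 0.

indicial: r^2 - 3 r = 0; roots r_1 = 3, r_2 = 0


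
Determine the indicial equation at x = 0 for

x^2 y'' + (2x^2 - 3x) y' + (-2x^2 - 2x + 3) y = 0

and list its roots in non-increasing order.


Divide by x^2 to reach normal form y'' + P_1(x) y' + P_2(x) y = 0 with P_1(x) = 2 - 3/x and P_2(x) = -2 - 2/x + 3/x^2.
x = 0 is a singular point because the y'-coefficient 2 - 3/x has a pole at x = 0 and the y-coefficient -2 - 2/x + 3/x^2 has a pole at x = 0.
It is a regular singular point because x P_1(x) = p(x) = 2x - 3 and x^2 P_2(x) = q(x) = -2x^2 - 2x + 3 are polynomials, hence analytic at x = 0.
p(0) = -3,  q(0) = 3.
Indicial equation: r(r-1) + p(0) r + q(0) = 0, i.e. r^2 + (p(0) - 1) r + q(0) = 0, i.e. r^2 - 4 r + 3 = 0.
Discriminant: (-4)^2 - 4(3) = 4, so r = (4 ± 2)/2.
Solving: r_1 = 3, r_2 = 1.

indicial: r^2 - 4 r + 3 = 0; roots r_1 = 3, r_2 = 1


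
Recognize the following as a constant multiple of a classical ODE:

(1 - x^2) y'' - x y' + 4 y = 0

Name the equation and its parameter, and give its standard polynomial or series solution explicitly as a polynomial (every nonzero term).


The equation is already in a standard form:  (1 - x^2) y'' - x y' + 4 y = 0.
This matches the Chebyshev equation (1 - x^2) y'' - x y' + n^2 y = 0 (note the -x y' term, not -2x y') with n^2 = 4, so n = 2; the polynomial solution is T_2(x).
With y = sum_k a_k x^k, matching x^k gives (k+2)(k+1) a_{k+2} = (k^2 - n^2) a_k = (k - 2)(k + 2) a_k. The right side vanishes at k = 2, so the series with the parity of 2 terminates at degree 2.
Standard normalization: leading coefficient of T_n is 2^(n-1), so a_2 = 2^1 = 2. Work downward with a_k = (k+1)(k+2) a_{k+2} / ((k - 2)(k + 2)):
  a_0 = (1)(2)(2) / ((0 - 2)(0 + 2)) = 4/(-4) = -1
Hence T_2(x) = 2 x^2 - 1.

T_2(x); series = 2 x^2 - 1


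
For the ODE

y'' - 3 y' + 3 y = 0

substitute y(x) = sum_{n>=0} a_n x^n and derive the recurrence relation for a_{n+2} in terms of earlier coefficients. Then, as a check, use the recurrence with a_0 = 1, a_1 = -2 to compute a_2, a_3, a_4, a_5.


Substitute y = sum_n a_n x^n.
y''(x) has coefficient (n+2)(n+1) a_{n+2} at x^n;
-3 y'(x) has coefficient -3 (n+1) a_{n+1} at x^n;
3 y(x) has coefficient 3 a_n at x^n.
Matching x^n: (n+2)(n+1) a_{n+2} - 3 (n+1) a_{n+1} + 3 a_n = 0.
Thus a_{n+2} = [3 (n+1) a_{n+1} - 3 a_n] / ((n+1)(n+2)).

Check with a_0 = 1, a_1 = -2 (apply the recurrence for n = 0, 1, 2, 3): a_0 = 1, a_1 = -2, a_2 = -9/2, a_3 = -7/2, a_4 = -3/2, a_5 = -3/8.

a_(n+2) = [3 (n+1) a_(n+1) - 3 a_n] / ((n+1)(n+2)); check: a_0 = 1, a_1 = -2, a_2 = -9/2, a_3 = -7/2, a_4 = -3/2, a_5 = -3/8


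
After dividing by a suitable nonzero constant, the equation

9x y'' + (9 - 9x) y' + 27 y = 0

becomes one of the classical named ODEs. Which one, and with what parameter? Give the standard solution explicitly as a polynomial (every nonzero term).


All three coefficients share the factor 9; dividing through by 9 gives  x y'' + (1 - x) y' + 3 y = 0.
This matches the Laguerre equation x y'' + (1 - x) y' + n y = 0 with n = 3; the polynomial solution is L_3(x).
With y = sum_k a_k x^k, matching x^k gives (k+1)k a_{k+1} + (k+1) a_{k+1} - k a_k + n a_k = 0, i.e. (k+1)^2 a_{k+1} = (k - n) a_k = (k - 3) a_k. The right side vanishes at k = 3, so the series terminates at degree 3.
Standard normalization L_n(0) = 1 gives a_0 = 1. Work upward with a_{k+1} = (k - 3) a_k / (k+1)^2:
  a_1 = (0 - 3)(1) / 1^2 = -3/1 = -3
  a_2 = (1 - 3)(-3) / 2^2 = 6/4 = 3/2
  a_3 = (2 - 3)(3/2) / 3^2 = (-3/2)/9 = -1/6
Hence L_3(x) = -x^3/6 + 3 x^2/2 - 3 x + 1.

L_3(x); series = -x^3/6 + 3 x^2/2 - 3 x + 1


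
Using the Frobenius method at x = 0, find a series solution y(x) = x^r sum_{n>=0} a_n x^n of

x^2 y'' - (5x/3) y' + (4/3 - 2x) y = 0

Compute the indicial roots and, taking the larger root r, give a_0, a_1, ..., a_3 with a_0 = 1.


Write in Frobenius form y'' + (p(x)/x) y' + (q(x)/x^2) y = 0:
  p(x) = -5/3,  q(x) = 4/3 - 2x.
Indicial equation: r(r-1) + (-5/3) r + (4/3) = 0 -> roots r_1 = 2, r_2 = 2/3.
Take r = r_1 = 2. Let y(x) = x^r sum_{n>=0} a_n x^n with a_0 = 1.
Substitute y = x^r sum a_n x^n and match x^{r+n}. The recurrence is
  D(n) a_n - 2 a_{n-1} = 0,  where D(n) = (r+n)(r+n-1) + (-5/3)(r+n) + (4/3).
  a_n = 2 / D(n) * a_{n-1}.
Since the indicial polynomial factors as (r - r_1)(r - r_2), D(n) = (r_1 + n - r_1)(r_1 + n - r_2) = n(n + 4/3).
Evaluating step by step (a_0 = 1):
  n = 1: D(1) = 1(1 + 4/3) = 7/3; numerator = 2(1) = 2; a_1 = (2)/(7/3) = 6/7
  n = 2: D(2) = 2(2 + 4/3) = 20/3; numerator = 2(6/7) = 12/7; a_2 = (12/7)/(20/3) = 9/35
  n = 3: D(3) = 3(3 + 4/3) = 13; numerator = 2(9/35) = 18/35; a_3 = (18/35)/(13) = 18/455

r = 2; a_0 = 1; a_1 = 6/7; a_2 = 9/35; a_3 = 18/455


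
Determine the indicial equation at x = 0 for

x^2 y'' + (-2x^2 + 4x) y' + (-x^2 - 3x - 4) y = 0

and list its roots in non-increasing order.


Divide by x^2 to reach normal form y'' + P_1(x) y' + P_2(x) y = 0 with P_1(x) = -2 + 4/x and P_2(x) = -1 - 3/x - 4/x^2.
x = 0 is a singular point because the y'-coefficient -2 + 4/x has a pole at x = 0 and the y-coefficient -1 - 3/x - 4/x^2 has a pole at x = 0.
It is a regular singular point because x P_1(x) = p(x) = 4 - 2x and x^2 P_2(x) = q(x) = -x^2 - 3x - 4 are polynomials, hence analytic at x = 0.
p(0) = 4,  q(0) = -4.
Indicial equation: r(r-1) + p(0) r + q(0) = 0, i.e. r^2 + (p(0) - 1) r + q(0) = 0, i.e. r^2 + 3 r - 4 = 0.
Discriminant: (3)^2 - 4(-4) = 25, so r = (-3 ± 5)/2.
Solving: r_1 = 1, r_2 = -4.

indicial: r^2 + 3 r - 4 = 0; roots r_1 = 1, r_2 = -4


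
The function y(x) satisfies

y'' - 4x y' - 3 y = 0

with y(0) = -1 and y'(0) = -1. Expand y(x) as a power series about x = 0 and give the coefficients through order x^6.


Ansatz: y(x) = sum_{n>=0} a_n x^n, so y'(x) = sum_{n>=1} n a_n x^(n-1) and y''(x) = sum_{n>=2} n(n-1) a_n x^(n-2).
Substitute into P(x) y'' + Q(x) y' + R(x) y = 0 with P(x) = 1, Q(x) = -4x, R(x) = -3, and match powers of x.
Initial conditions: a_0 = -1, a_1 = -1.
Setting the coefficient of each power of x to zero and solving order by order (substituting the coefficients already found):
  x^0: 2 a_2 - 3 a_0 = 0  ->  2 a_2 = 3 a_0 = -3  ->  a_2 = -3/2
  x^1: 6 a_3 - 7 a_1 = 0  ->  6 a_3 = 7 a_1 = -7  ->  a_3 = -7/6
  x^2: 12 a_4 - 11 a_2 = 0  ->  12 a_4 = 11 a_2 = -33/2  ->  a_4 = -11/8
  x^3: 20 a_5 - 15 a_3 = 0  ->  20 a_5 = 15 a_3 = -35/2  ->  a_5 = -7/8
  x^4: 30 a_6 - 19 a_4 = 0  ->  30 a_6 = 19 a_4 = -209/8  ->  a_6 = -209/240
Truncated series: y(x) = -1 - x - (3/2) x^2 - (7/6) x^3 - (11/8) x^4 - (7/8) x^5 - (209/240) x^6 + O(x^7).

a_0 = -1; a_1 = -1; a_2 = -3/2; a_3 = -7/6; a_4 = -11/8; a_5 = -7/8; a_6 = -209/240


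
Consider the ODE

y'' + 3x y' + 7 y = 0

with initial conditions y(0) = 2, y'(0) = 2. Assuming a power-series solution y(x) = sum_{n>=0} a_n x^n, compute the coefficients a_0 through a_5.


Ansatz: y(x) = sum_{n>=0} a_n x^n, so y'(x) = sum_{n>=1} n a_n x^(n-1) and y''(x) = sum_{n>=2} n(n-1) a_n x^(n-2).
Substitute into P(x) y'' + Q(x) y' + R(x) y = 0 with P(x) = 1, Q(x) = 3x, R(x) = 7, and match powers of x.
Initial conditions: a_0 = 2, a_1 = 2.
Setting the coefficient of each power of x to zero and solving order by order (substituting the coefficients already found):
  x^0: 2 a_2 + 7 a_0 = 0  ->  2 a_2 = -7 a_0 = -14  ->  a_2 = -7
  x^1: 6 a_3 + 10 a_1 = 0  ->  6 a_3 = -10 a_1 = -20  ->  a_3 = -10/3
  x^2: 12 a_4 + 13 a_2 = 0  ->  12 a_4 = -13 a_2 = 91  ->  a_4 = 91/12
  x^3: 20 a_5 + 16 a_3 = 0  ->  20 a_5 = -16 a_3 = 160/3  ->  a_5 = 8/3
Truncated series: y(x) = 2 + 2 x - 7 x^2 - (10/3) x^3 + (91/12) x^4 + (8/3) x^5 + O(x^6).

a_0 = 2; a_1 = 2; a_2 = -7; a_3 = -10/3; a_4 = 91/12; a_5 = 8/3


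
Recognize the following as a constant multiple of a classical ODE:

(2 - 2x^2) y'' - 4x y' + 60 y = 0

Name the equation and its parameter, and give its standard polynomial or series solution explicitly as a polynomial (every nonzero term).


All three coefficients share the factor 2; dividing through by 2 gives  (1 - x^2) y'' - 2x y' + 30 y = 0.
This matches the Legendre equation (1 - x^2) y'' - 2x y' + n(n+1) y = 0 (note the -2x y' term) with n(n+1) = 30, so n = 5; the polynomial solution is P_5(x).
With y = sum_k a_k x^k, matching x^k gives (k+2)(k+1) a_{k+2} = [k(k+1) - n(n+1)] a_k = (k - 5)(k + 6) a_k. The right side vanishes at k = 5, so the series with the parity of 5 terminates at degree 5.
Standard normalization (P_n(1) = 1): leading coefficient (2n)!/(2^n (n!)^2) = 3628800/(32*14400) = 63/8, so a_5 = 63/8. Work downward with a_k = (k+1)(k+2) a_{k+2} / ((k - 5)(k + 6)):
  a_3 = (4)(5)(63/8) / ((3 - 5)(3 + 6)) = (315/2)/(-18) = -35/4
  a_1 = (2)(3)(-35/4) / ((1 - 5)(1 + 6)) = (-105/2)/(-28) = 15/8
Hence P_5(x) = 63 x^5/8 - 35 x^3/4 + 15 x/8.

P_5(x); series = 63 x^5/8 - 35 x^3/4 + 15 x/8


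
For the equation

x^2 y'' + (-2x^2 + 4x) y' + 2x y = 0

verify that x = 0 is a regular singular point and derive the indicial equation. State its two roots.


Divide by x^2 to reach normal form y'' + P_1(x) y' + P_2(x) y = 0 with P_1(x) = -2 + 4/x and P_2(x) = 2/x.
x = 0 is a singular point because the y'-coefficient -2 + 4/x has a pole at x = 0 and the y-coefficient 2/x has a pole at x = 0.
It is a regular singular point because x P_1(x) = p(x) = 4 - 2x and x^2 P_2(x) = q(x) = 2x are polynomials, hence analytic at x = 0.
p(0) = 4,  q(0) = 0.
Indicial equation: r(r-1) + p(0) r + q(0) = 0, i.e. r^2 + (p(0) - 1) r + q(0) = 0, i.e. r^2 + 3 r = 0.
Discriminant: (3)^2 - 4(0) = 9, so r = (-3 ± 3)/2.
Solving: r_1 = 0, r_2 = -3.

indicial: r^2 + 3 r = 0; roots r_1 = 0, r_2 = -3


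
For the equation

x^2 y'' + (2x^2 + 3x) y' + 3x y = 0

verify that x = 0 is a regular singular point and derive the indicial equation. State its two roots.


Divide by x^2 to reach normal form y'' + P_1(x) y' + P_2(x) y = 0 with P_1(x) = 2 + 3/x and P_2(x) = 3/x.
x = 0 is a singular point because the y'-coefficient 2 + 3/x has a pole at x = 0 and the y-coefficient 3/x has a pole at x = 0.
It is a regular singular point because x P_1(x) = p(x) = 2x + 3 and x^2 P_2(x) = q(x) = 3x are polynomials, hence analytic at x = 0.
p(0) = 3,  q(0) = 0.
Indicial equation: r(r-1) + p(0) r + q(0) = 0, i.e. r^2 + (p(0) - 1) r + q(0) = 0, i.e. r^2 + 2 r = 0.
Discriminant: (2)^2 - 4(0) = 4, so r = (-2 ± 2)/2.
Solving: r_1 = 0, r_2 = -2.

indicial: r^2 + 2 r = 0; roots r_1 = 0, r_2 = -2


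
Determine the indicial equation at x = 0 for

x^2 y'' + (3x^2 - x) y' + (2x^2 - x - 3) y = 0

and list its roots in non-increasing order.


Divide by x^2 to reach normal form y'' + P_1(x) y' + P_2(x) y = 0 with P_1(x) = 3 - 1/x and P_2(x) = 2 - 1/x - 3/x^2.
x = 0 is a singular point because the y'-coefficient 3 - 1/x has a pole at x = 0 and the y-coefficient 2 - 1/x - 3/x^2 has a pole at x = 0.
It is a regular singular point because x P_1(x) = p(x) = 3x - 1 and x^2 P_2(x) = q(x) = 2x^2 - x - 3 are polynomials, hence analytic at x = 0.
p(0) = -1,  q(0) = -3.
Indicial equation: r(r-1) + p(0) r + q(0) = 0, i.e. r^2 + (p(0) - 1) r + q(0) = 0, i.e. r^2 - 2 r - 3 = 0.
Discriminant: (-2)^2 - 4(-3) = 16, so r = (2 ± 4)/2.
Solving: r_1 = 3, r_2 = -1.

indicial: r^2 - 2 r - 3 = 0; roots r_1 = 3, r_2 = -1


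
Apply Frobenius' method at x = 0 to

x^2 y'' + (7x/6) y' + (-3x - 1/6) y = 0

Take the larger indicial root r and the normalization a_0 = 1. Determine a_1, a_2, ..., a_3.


Write in Frobenius form y'' + (p(x)/x) y' + (q(x)/x^2) y = 0:
  p(x) = 7/6,  q(x) = -3x - 1/6.
Indicial equation: r(r-1) + (7/6) r + (-1/6) = 0 -> roots r_1 = 1/3, r_2 = -1/2.
Take r = r_1 = 1/3. Let y(x) = x^r sum_{n>=0} a_n x^n with a_0 = 1.
Substitute y = x^r sum a_n x^n and match x^{r+n}. The recurrence is
  D(n) a_n - 3 a_{n-1} = 0,  where D(n) = (r+n)(r+n-1) + (7/6)(r+n) + (-1/6).
  a_n = 3 / D(n) * a_{n-1}.
Since the indicial polynomial factors as (r - r_1)(r - r_2), D(n) = (r_1 + n - r_1)(r_1 + n - r_2) = n(n + 5/6).
Evaluating step by step (a_0 = 1):
  n = 1: D(1) = 1(1 + 5/6) = 11/6; numerator = 3(1) = 3; a_1 = (3)/(11/6) = 18/11
  n = 2: D(2) = 2(2 + 5/6) = 17/3; numerator = 3(18/11) = 54/11; a_2 = (54/11)/(17/3) = 162/187
  n = 3: D(3) = 3(3 + 5/6) = 23/2; numerator = 3(162/187) = 486/187; a_3 = (486/187)/(23/2) = 972/4301

r = 1/3; a_0 = 1; a_1 = 18/11; a_2 = 162/187; a_3 = 972/4301


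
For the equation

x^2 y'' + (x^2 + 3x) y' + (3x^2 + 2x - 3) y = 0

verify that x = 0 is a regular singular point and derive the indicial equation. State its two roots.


Divide by x^2 to reach normal form y'' + P_1(x) y' + P_2(x) y = 0 with P_1(x) = 1 + 3/x and P_2(x) = 3 + 2/x - 3/x^2.
x = 0 is a singular point because the y'-coefficient 1 + 3/x has a pole at x = 0 and the y-coefficient 3 + 2/x - 3/x^2 has a pole at x = 0.
It is a regular singular point because x P_1(x) = p(x) = x + 3 and x^2 P_2(x) = q(x) = 3x^2 + 2x - 3 are polynomials, hence analytic at x = 0.
p(0) = 3,  q(0) = -3.
Indicial equation: r(r-1) + p(0) r + q(0) = 0, i.e. r^2 + (p(0) - 1) r + q(0) = 0, i.e. r^2 + 2 r - 3 = 0.
Discriminant: (2)^2 - 4(-3) = 16, so r = (-2 ± 4)/2.
Solving: r_1 = 1, r_2 = -3.

indicial: r^2 + 2 r - 3 = 0; roots r_1 = 1, r_2 = -3


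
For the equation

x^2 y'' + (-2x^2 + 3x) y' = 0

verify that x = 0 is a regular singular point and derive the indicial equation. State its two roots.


Divide by x^2 to reach normal form y'' + P_1(x) y' + P_2(x) y = 0 with P_1(x) = -2 + 3/x and P_2(x) = 0.
x = 0 is a singular point because the y'-coefficient -2 + 3/x has a pole at x = 0.
It is a regular singular point because x P_1(x) = p(x) = 3 - 2x and x^2 P_2(x) = q(x) = 0 are polynomials, hence analytic at x = 0.
p(0) = 3,  q(0) = 0.
Indicial equation: r(r-1) + p(0) r + q(0) = 0, i.e. r^2 + (p(0) - 1) r + q(0) = 0, i.e. r^2 + 2 r = 0.
Discriminant: (2)^2 - 4(0) = 4, so r = (-2 ± 2)/2.
Solving: r_1 = 0, r_2 = -2.

indicial: r^2 + 2 r = 0; roots r_1 = 0, r_2 = -2


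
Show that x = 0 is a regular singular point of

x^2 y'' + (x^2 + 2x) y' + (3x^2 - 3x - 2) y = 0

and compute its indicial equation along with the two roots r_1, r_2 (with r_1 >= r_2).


Divide by x^2 to reach normal form y'' + P_1(x) y' + P_2(x) y = 0 with P_1(x) = 1 + 2/x and P_2(x) = 3 - 3/x - 2/x^2.
x = 0 is a singular point because the y'-coefficient 1 + 2/x has a pole at x = 0 and the y-coefficient 3 - 3/x - 2/x^2 has a pole at x = 0.
It is a regular singular point because x P_1(x) = p(x) = x + 2 and x^2 P_2(x) = q(x) = 3x^2 - 3x - 2 are polynomials, hence analytic at x = 0.
p(0) = 2,  q(0) = -2.
Indicial equation: r(r-1) + p(0) r + q(0) = 0, i.e. r^2 + (p(0) - 1) r + q(0) = 0, i.e. r^2 + 1 r - 2 = 0.
Discriminant: (1)^2 - 4(-2) = 9, so r = (-1 ± 3)/2.
Solving: r_1 = 1, r_2 = -2.

indicial: r^2 + 1 r - 2 = 0; roots r_1 = 1, r_2 = -2


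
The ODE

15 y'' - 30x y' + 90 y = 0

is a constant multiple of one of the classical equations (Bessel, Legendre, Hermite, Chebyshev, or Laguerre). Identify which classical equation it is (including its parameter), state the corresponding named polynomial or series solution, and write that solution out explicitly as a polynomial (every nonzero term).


All three coefficients share the factor 15; dividing through by 15 gives  y'' - 2x y' + 6 y = 0.
This matches the Hermite equation y'' - 2x y' + 2n y = 0 with 2n = 6, so n = 3; the polynomial solution is H_3(x).
With y = sum_k a_k x^k, matching x^k gives (k+2)(k+1) a_{k+2} = 2(k - n) a_k = 2(k - 3) a_k. The right side vanishes at k = 3, so the series with the parity of 3 terminates at degree 3.
Standard normalization: leading coefficient of H_n is 2^n, so a_3 = 2^3 = 8. Work downward with a_k = (k+1)(k+2) a_{k+2} / (2(k - n)):
  a_1 = (2)(3)(8) / (2(1 - 3)) = 48/(-4) = -12
Hence H_3(x) = 8 x^3 - 12 x.

H_3(x); series = 8 x^3 - 12 x


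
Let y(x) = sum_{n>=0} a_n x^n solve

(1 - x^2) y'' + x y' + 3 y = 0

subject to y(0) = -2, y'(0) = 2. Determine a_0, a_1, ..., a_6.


Ansatz: y(x) = sum_{n>=0} a_n x^n, so y'(x) = sum_{n>=1} n a_n x^(n-1) and y''(x) = sum_{n>=2} n(n-1) a_n x^(n-2).
Substitute into P(x) y'' + Q(x) y' + R(x) y = 0 with P(x) = 1 - x^2, Q(x) = x, R(x) = 3, and match powers of x.
Initial conditions: a_0 = -2, a_1 = 2.
Setting the coefficient of each power of x to zero and solving order by order (substituting the coefficients already found):
  x^0: 2 a_2 + 3 a_0 = 0  ->  2 a_2 = -3 a_0 = 6  ->  a_2 = 3
  x^1: 6 a_3 + 4 a_1 = 0  ->  6 a_3 = -4 a_1 = -8  ->  a_3 = -4/3
  x^2: 12 a_4 + 3 a_2 = 0  ->  12 a_4 = -3 a_2 = -9  ->  a_4 = -3/4
  x^3: 20 a_5 = 0  ->  a_5 = 0
  x^4: 30 a_6 - 5 a_4 = 0  ->  30 a_6 = 5 a_4 = -15/4  ->  a_6 = -1/8
Truncated series: y(x) = -2 + 2 x + 3 x^2 - (4/3) x^3 - (3/4) x^4 - (1/8) x^6 + O(x^7).

a_0 = -2; a_1 = 2; a_2 = 3; a_3 = -4/3; a_4 = -3/4; a_5 = 0; a_6 = -1/8


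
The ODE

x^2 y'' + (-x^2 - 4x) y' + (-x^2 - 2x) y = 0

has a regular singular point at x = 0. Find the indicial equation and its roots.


Divide by x^2 to reach normal form y'' + P_1(x) y' + P_2(x) y = 0 with P_1(x) = -1 - 4/x and P_2(x) = -1 - 2/x.
x = 0 is a singular point because the y'-coefficient -1 - 4/x has a pole at x = 0 and the y-coefficient -1 - 2/x has a pole at x = 0.
It is a regular singular point because x P_1(x) = p(x) = -x - 4 and x^2 P_2(x) = q(x) = -x^2 - 2x are polynomials, hence analytic at x = 0.
p(0) = -4,  q(0) = 0.
Indicial equation: r(r-1) + p(0) r + q(0) = 0, i.e. r^2 + (p(0) - 1) r + q(0) = 0, i.e. r^2 - 5 r = 0.
Discriminant: (-5)^2 - 4(0) = 25, so r = (5 ± 5)/2.
Solving: r_1 = 5, r_2 = 0.

indicial: r^2 - 5 r = 0; roots r_1 = 5, r_2 = 0


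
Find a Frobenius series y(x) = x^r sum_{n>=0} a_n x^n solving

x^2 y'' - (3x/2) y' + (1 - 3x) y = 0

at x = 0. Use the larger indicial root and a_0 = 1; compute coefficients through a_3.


Write in Frobenius form y'' + (p(x)/x) y' + (q(x)/x^2) y = 0:
  p(x) = -3/2,  q(x) = 1 - 3x.
Indicial equation: r(r-1) + (-3/2) r + (1) = 0 -> roots r_1 = 2, r_2 = 1/2.
Take r = r_1 = 2. Let y(x) = x^r sum_{n>=0} a_n x^n with a_0 = 1.
Substitute y = x^r sum a_n x^n and match x^{r+n}. The recurrence is
  D(n) a_n - 3 a_{n-1} = 0,  where D(n) = (r+n)(r+n-1) + (-3/2)(r+n) + (1).
  a_n = 3 / D(n) * a_{n-1}.
Since the indicial polynomial factors as (r - r_1)(r - r_2), D(n) = (r_1 + n - r_1)(r_1 + n - r_2) = n(n + 3/2).
Evaluating step by step (a_0 = 1):
  n = 1: D(1) = 1(1 + 3/2) = 5/2; numerator = 3(1) = 3; a_1 = (3)/(5/2) = 6/5
  n = 2: D(2) = 2(2 + 3/2) = 7; numerator = 3(6/5) = 18/5; a_2 = (18/5)/(7) = 18/35
  n = 3: D(3) = 3(3 + 3/2) = 27/2; numerator = 3(18/35) = 54/35; a_3 = (54/35)/(27/2) = 4/35

r = 2; a_0 = 1; a_1 = 6/5; a_2 = 18/35; a_3 = 4/35


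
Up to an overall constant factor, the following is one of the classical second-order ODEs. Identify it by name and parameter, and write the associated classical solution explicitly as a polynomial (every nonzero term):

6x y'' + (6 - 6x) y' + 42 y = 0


All three coefficients share the factor 6; dividing through by 6 gives  x y'' + (1 - x) y' + 7 y = 0.
This matches the Laguerre equation x y'' + (1 - x) y' + n y = 0 with n = 7; the polynomial solution is L_7(x).
With y = sum_k a_k x^k, matching x^k gives (k+1)k a_{k+1} + (k+1) a_{k+1} - k a_k + n a_k = 0, i.e. (k+1)^2 a_{k+1} = (k - n) a_k = (k - 7) a_k. The right side vanishes at k = 7, so the series terminates at degree 7.
Standard normalization L_n(0) = 1 gives a_0 = 1. Work upward with a_{k+1} = (k - 7) a_k / (k+1)^2:
  a_1 = (0 - 7)(1) / 1^2 = -7/1 = -7
  a_2 = (1 - 7)(-7) / 2^2 = 42/4 = 21/2
  a_3 = (2 - 7)(21/2) / 3^2 = (-105/2)/9 = -35/6
  a_4 = (3 - 7)(-35/6) / 4^2 = (70/3)/16 = 35/24
  a_5 = (4 - 7)(35/24) / 5^2 = (-35/8)/25 = -7/40
  a_6 = (5 - 7)(-7/40) / 6^2 = (7/20)/36 = 7/720
  a_7 = (6 - 7)(7/720) / 7^2 = (-7/720)/49 = -1/5040
Hence L_7(x) = -x^7/5040 + 7 x^6/720 - 7 x^5/40 + 35 x^4/24 - 35 x^3/6 + 21 x^2/2 - 7 x + 1.

L_7(x); series = -x^7/5040 + 7 x^6/720 - 7 x^5/40 + 35 x^4/24 - 35 x^3/6 + 21 x^2/2 - 7 x + 1


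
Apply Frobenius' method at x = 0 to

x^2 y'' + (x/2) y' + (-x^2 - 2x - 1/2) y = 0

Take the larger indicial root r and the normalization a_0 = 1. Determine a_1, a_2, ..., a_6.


Write in Frobenius form y'' + (p(x)/x) y' + (q(x)/x^2) y = 0:
  p(x) = 1/2,  q(x) = -x^2 - 2x - 1/2.
Indicial equation: r(r-1) + (1/2) r + (-1/2) = 0 -> roots r_1 = 1, r_2 = -1/2.
Take r = r_1 = 1. Let y(x) = x^r sum_{n>=0} a_n x^n with a_0 = 1.
Substitute y = x^r sum a_n x^n and match x^{r+n}. The recurrence is
  D(n) a_n - 2 a_{n-1} - 1 a_{n-2} = 0,  where D(n) = (r+n)(r+n-1) + (1/2)(r+n) + (-1/2).
  a_n = [2 a_{n-1} + 1 a_{n-2}] / D(n).
Since the indicial polynomial factors as (r - r_1)(r - r_2), D(n) = (r_1 + n - r_1)(r_1 + n - r_2) = n(n + 3/2).
Evaluating step by step (a_0 = 1):
  n = 1: D(1) = 1(1 + 3/2) = 5/2; numerator = 2(1) = 2; a_1 = (2)/(5/2) = 4/5
  n = 2: D(2) = 2(2 + 3/2) = 7; numerator = 2(4/5) + 1(1) = 13/5; a_2 = (13/5)/(7) = 13/35
  n = 3: D(3) = 3(3 + 3/2) = 27/2; numerator = 2(13/35) + 1(4/5) = 54/35; a_3 = (54/35)/(27/2) = 4/35
  n = 4: D(4) = 4(4 + 3/2) = 22; numerator = 2(4/35) + 1(13/35) = 3/5; a_4 = (3/5)/(22) = 3/110
  n = 5: D(5) = 5(5 + 3/2) = 65/2; numerator = 2(3/110) + 1(4/35) = 13/77; a_5 = (13/77)/(65/2) = 2/385
  n = 6: D(6) = 6(6 + 3/2) = 45; numerator = 2(2/385) + 1(3/110) = 29/770; a_6 = (29/770)/(45) = 29/34650

r = 1; a_0 = 1; a_1 = 4/5; a_2 = 13/35; a_3 = 4/35; a_4 = 3/110; a_5 = 2/385; a_6 = 29/34650


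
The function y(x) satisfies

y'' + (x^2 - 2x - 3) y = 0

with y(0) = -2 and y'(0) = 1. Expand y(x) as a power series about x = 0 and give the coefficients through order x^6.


Ansatz: y(x) = sum_{n>=0} a_n x^n, so y'(x) = sum_{n>=1} n a_n x^(n-1) and y''(x) = sum_{n>=2} n(n-1) a_n x^(n-2).
Substitute into P(x) y'' + Q(x) y' + R(x) y = 0 with P(x) = 1, Q(x) = 0, R(x) = x^2 - 2x - 3, and match powers of x.
Initial conditions: a_0 = -2, a_1 = 1.
Setting the coefficient of each power of x to zero and solving order by order (substituting the coefficients already found):
  x^0: 2 a_2 - 3 a_0 = 0  ->  2 a_2 = 3 a_0 = -6  ->  a_2 = -3
  x^1: 6 a_3 - 3 a_1 - 2 a_0 = 0  ->  6 a_3 = 3 a_1 + 2 a_0 = -1  ->  a_3 = -1/6
  x^2: 12 a_4 - 3 a_2 - 2 a_1 + a_0 = 0  ->  12 a_4 = 3 a_2 + 2 a_1 - a_0 = -5  ->  a_4 = -5/12
  x^3: 20 a_5 - 3 a_3 - 2 a_2 + a_1 = 0  ->  20 a_5 = 3 a_3 + 2 a_2 - a_1 = -15/2  ->  a_5 = -3/8
  x^4: 30 a_6 - 3 a_4 - 2 a_3 + a_2 = 0  ->  30 a_6 = 3 a_4 + 2 a_3 - a_2 = 17/12  ->  a_6 = 17/360
Truncated series: y(x) = -2 + x - 3 x^2 - (1/6) x^3 - (5/12) x^4 - (3/8) x^5 + (17/360) x^6 + O(x^7).

a_0 = -2; a_1 = 1; a_2 = -3; a_3 = -1/6; a_4 = -5/12; a_5 = -3/8; a_6 = 17/360
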